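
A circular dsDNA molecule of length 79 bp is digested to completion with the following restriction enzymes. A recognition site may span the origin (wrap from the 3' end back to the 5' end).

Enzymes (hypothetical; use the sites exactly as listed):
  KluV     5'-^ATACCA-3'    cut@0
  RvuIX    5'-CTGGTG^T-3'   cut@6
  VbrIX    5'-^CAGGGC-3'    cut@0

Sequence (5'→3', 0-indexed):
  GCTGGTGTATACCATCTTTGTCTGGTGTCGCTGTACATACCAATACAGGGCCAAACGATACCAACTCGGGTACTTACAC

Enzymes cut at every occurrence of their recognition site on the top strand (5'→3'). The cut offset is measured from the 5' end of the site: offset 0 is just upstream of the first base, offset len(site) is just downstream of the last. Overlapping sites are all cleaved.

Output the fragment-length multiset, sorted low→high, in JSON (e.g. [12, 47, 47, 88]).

Scan for sites:
  KluV (ATACCA, off=0): starts [8, 36, 57] → cuts [8, 36, 57]
  RvuIX (CTGGTGT, off=6): starts [1, 21] → cuts [7, 27]
  VbrIX (CAGGGC, off=0): starts [45] → cuts [45]

All cut coordinates (distinct, sorted): [7, 8, 27, 36, 45, 57]

Fragment lengths:
  7→8: 1 bp
  8→27: 19 bp
  27→36: 9 bp
  36→45: 9 bp
  45→57: 12 bp
  57→7 (wrap): 79-57+7 = 29 bp

[1,9,9,12,19,29]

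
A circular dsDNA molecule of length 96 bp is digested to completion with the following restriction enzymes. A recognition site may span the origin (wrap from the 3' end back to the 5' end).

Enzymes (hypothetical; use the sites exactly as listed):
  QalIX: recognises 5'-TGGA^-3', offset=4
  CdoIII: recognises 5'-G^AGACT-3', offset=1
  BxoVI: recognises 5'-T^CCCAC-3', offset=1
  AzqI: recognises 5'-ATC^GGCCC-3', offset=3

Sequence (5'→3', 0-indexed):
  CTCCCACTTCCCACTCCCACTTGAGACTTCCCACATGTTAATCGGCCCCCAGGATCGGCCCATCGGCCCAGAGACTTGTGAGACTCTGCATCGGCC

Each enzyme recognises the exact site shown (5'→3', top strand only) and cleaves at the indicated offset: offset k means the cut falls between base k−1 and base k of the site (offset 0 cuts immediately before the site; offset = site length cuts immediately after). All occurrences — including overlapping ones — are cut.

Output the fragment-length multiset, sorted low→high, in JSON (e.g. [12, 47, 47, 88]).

[6,6,6,7,7,8,8,9,12,13,14]

Site scan:
  QalIX (TGGA, off=4): no sites
  CdoIII GAGACT/1: at [22, 70, 79] ⇒ [23, 71, 80]
  BxoVI TCCCAC/1: at [1, 8, 14, 28] ⇒ [2, 9, 15, 29]
  AzqI ATCGGCCC/3: at [40, 53, 61, 89] ⇒ [43, 56, 64, 92]

Pooled cuts: [2, 9, 15, 23, 29, 43, 56, 64, 71, 80, 92]

Fragment lengths:
  2→9: 7 bp
  9→15: 6 bp
  15→23: 8 bp
  23→29: 6 bp
  29→43: 14 bp
  43→56: 13 bp
  56→64: 8 bp
  64→71: 7 bp
  71→80: 9 bp
  80→92: 12 bp
  92→2 (wrap): 96-92+2 = 6 bp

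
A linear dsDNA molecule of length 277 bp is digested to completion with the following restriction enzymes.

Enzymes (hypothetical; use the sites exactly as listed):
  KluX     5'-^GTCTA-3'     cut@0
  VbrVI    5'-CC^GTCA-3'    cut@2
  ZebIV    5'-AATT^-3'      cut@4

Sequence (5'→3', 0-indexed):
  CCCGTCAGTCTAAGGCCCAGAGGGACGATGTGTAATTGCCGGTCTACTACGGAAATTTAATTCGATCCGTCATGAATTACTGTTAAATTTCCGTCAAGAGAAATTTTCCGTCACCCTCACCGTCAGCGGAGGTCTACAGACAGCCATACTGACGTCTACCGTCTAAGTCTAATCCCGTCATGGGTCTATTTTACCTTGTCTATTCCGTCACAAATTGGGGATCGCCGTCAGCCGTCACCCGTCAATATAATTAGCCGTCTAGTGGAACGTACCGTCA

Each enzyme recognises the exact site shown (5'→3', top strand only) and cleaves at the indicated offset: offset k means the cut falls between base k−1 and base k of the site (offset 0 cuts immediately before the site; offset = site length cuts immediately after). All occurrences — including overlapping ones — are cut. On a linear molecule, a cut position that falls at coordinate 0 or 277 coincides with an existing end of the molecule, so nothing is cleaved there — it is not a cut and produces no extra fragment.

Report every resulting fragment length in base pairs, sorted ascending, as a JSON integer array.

[3,3,4,4,4,4,4,5,6,6,7,7,7,7,9,10,10,10,10,10,11,12,12,13,14,16,17,22,30]

Site scan:
  KluX (GTCTA, off=0): starts [7, 41, 131, 153, 160, 166, 183, 197, 256] → cuts [7, 41, 131, 153, 160, 166, 183, 197, 256]
  VbrVI (CCGTCA, off=2): starts [1, 66, 90, 107, 119, 174, 204, 224, 231, 238, 271] → cuts [3, 68, 92, 109, 121, 176, 206, 226, 233, 240, 273]
  ZebIV (AATT, off=4): starts [33, 53, 58, 74, 85, 101, 212, 248] → cuts [37, 57, 62, 78, 89, 105, 216, 252]

All cut coordinates (distinct, sorted): [3, 7, 37, 41, 57, 62, 68, 78, 89, 92, 105, 109, 121, 131, 153, 160, 166, 176, 183, 197, 206, 216, 226, 233, 240, 252, 256, 273]

Fragments:
  [0,3): 3 bp
  [3,7): 4 bp
  [7,37): 30 bp
  [37,41): 4 bp
  [41,57): 16 bp
  [57,62): 5 bp
  [62,68): 6 bp
  [68,78): 10 bp
  [78,89): 11 bp
  [89,92): 3 bp
  [92,105): 13 bp
  [105,109): 4 bp
  [109,121): 12 bp
  [121,131): 10 bp
  [131,153): 22 bp
  [153,160): 7 bp
  [160,166): 6 bp
  [166,176): 10 bp
  [176,183): 7 bp
  [183,197): 14 bp
  [197,206): 9 bp
  [206,216): 10 bp
  [216,226): 10 bp
  [226,233): 7 bp
  [233,240): 7 bp
  [240,252): 12 bp
  [252,256): 4 bp
  [256,273): 17 bp
  [273,277): 4 bp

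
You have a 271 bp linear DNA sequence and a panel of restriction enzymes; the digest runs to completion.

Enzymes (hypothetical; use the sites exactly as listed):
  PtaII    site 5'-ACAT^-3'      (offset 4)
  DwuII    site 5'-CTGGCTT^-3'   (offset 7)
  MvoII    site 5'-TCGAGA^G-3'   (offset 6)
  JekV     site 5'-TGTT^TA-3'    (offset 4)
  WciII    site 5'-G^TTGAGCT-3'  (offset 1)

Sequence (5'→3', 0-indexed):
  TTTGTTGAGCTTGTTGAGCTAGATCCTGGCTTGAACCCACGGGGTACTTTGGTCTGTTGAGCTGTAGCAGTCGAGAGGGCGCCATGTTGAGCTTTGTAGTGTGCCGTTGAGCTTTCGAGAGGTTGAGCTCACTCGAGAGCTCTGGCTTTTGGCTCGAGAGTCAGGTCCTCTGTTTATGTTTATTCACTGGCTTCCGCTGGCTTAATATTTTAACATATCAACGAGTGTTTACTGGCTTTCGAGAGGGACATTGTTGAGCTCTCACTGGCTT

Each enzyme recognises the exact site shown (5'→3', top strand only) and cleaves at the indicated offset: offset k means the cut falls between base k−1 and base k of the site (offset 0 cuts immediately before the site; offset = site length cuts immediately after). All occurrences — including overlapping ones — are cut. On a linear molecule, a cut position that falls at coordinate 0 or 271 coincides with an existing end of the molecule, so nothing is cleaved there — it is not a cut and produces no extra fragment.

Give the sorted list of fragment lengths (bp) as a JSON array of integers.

Scan for sites:
  PtaII ACAT/4: at [212, 247] ⇒ [216, 251]
  DwuII CTGGCTT/7: at [25, 141, 186, 196, 231, 264] ⇒ [32, 148, 193, 203, 238] (position 271 is a terminus of the linear molecule — no cut)
  MvoII TCGAGAG/6: at [70, 114, 132, 153, 238] ⇒ [76, 120, 138, 159, 244]
  JekV TGTTTA/4: at [170, 176, 225] ⇒ [174, 180, 229]
  WciII GTTGAGCT/1: at [3, 12, 55, 85, 105, 121, 252] ⇒ [4, 13, 56, 86, 106, 122, 253]

All cut coordinates (distinct, sorted): [4, 13, 32, 56, 76, 86, 106, 120, 122, 138, 148, 159, 174, 180, 193, 203, 216, 229, 238, 244, 251, 253]

Fragment lengths:
  [0,4): 4 bp
  [4,13): 9 bp
  [13,32): 19 bp
  [32,56): 24 bp
  [56,76): 20 bp
  [76,86): 10 bp
  [86,106): 20 bp
  [106,120): 14 bp
  [120,122): 2 bp
  [122,138): 16 bp
  [138,148): 10 bp
  [148,159): 11 bp
  [159,174): 15 bp
  [174,180): 6 bp
  [180,193): 13 bp
  [193,203): 10 bp
  [203,216): 13 bp
  [216,229): 13 bp
  [229,238): 9 bp
  [238,244): 6 bp
  [244,251): 7 bp
  [251,253): 2 bp
  [253,271): 18 bp

[2,2,4,6,6,7,9,9,10,10,10,11,13,13,13,14,15,16,18,19,20,20,24]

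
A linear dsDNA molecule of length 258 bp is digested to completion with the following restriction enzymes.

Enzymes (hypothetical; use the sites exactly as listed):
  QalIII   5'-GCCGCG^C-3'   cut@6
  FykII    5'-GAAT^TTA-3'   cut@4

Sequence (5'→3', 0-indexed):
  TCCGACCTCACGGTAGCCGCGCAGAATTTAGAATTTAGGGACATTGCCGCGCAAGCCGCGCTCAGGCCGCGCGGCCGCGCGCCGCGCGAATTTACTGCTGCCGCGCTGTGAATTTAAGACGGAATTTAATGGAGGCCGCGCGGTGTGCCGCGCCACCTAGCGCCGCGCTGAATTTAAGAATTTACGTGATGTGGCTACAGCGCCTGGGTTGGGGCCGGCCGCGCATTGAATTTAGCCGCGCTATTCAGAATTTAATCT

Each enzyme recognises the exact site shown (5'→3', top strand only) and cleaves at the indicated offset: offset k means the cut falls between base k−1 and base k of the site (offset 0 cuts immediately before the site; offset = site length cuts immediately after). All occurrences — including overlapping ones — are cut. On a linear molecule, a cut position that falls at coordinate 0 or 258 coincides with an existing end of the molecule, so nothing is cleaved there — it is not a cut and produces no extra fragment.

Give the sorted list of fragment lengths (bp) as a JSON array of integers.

[5,6,6,7,7,7,8,8,8,8,9,9,11,11,12,12,14,15,15,17,21,42]

Scan for sites:
  QalIII GCCGCGC/6: at [15, 45, 54, 65, 73, 80, 99, 134, 146, 161, 217, 234] ⇒ [21, 51, 60, 71, 79, 86, 105, 140, 152, 167, 223, 240]
  FykII GAATTTA/4: at [23, 30, 87, 109, 121, 169, 177, 227, 247] ⇒ [27, 34, 91, 113, 125, 173, 181, 231, 251]

All cut coordinates (distinct, sorted): [21, 27, 34, 51, 60, 71, 79, 86, 91, 105, 113, 125, 140, 152, 167, 173, 181, 223, 231, 240, 251]

Fragment lengths:
  [0,21): 21 bp
  [21,27): 6 bp
  [27,34): 7 bp
  [34,51): 17 bp
  [51,60): 9 bp
  [60,71): 11 bp
  [71,79): 8 bp
  [79,86): 7 bp
  [86,91): 5 bp
  [91,105): 14 bp
  [105,113): 8 bp
  [113,125): 12 bp
  [125,140): 15 bp
  [140,152): 12 bp
  [152,167): 15 bp
  [167,173): 6 bp
  [173,181): 8 bp
  [181,223): 42 bp
  [223,231): 8 bp
  [231,240): 9 bp
  [240,251): 11 bp
  [251,258): 7 bp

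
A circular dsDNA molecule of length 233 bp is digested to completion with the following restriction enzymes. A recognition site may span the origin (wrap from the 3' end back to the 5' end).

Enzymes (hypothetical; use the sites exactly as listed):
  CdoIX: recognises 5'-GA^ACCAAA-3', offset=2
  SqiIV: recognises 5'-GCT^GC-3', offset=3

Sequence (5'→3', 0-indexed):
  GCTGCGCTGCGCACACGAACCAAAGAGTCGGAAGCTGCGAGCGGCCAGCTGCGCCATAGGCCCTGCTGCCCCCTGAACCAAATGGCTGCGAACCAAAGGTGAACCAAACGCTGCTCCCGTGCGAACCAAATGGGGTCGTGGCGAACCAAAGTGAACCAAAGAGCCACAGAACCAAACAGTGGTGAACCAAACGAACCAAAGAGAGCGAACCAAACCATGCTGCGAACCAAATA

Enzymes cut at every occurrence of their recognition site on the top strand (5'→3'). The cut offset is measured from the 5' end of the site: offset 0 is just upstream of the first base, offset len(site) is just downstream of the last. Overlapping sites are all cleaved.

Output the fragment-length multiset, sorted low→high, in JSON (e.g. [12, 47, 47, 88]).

[4,4,5,9,9,10,10,10,11,11,11,12,13,14,14,15,16,17,18,20]

Site scan:
  CdoIX GAACCAAA/2: at [16, 74, 89, 100, 122, 142, 152, 168, 183, 192, 206, 223] ⇒ [18, 76, 91, 102, 124, 144, 154, 170, 185, 194, 208, 225]
  SqiIV GCTGC/3: at [0, 5, 33, 47, 64, 84, 109, 218] ⇒ [3, 8, 36, 50, 67, 87, 112, 221]

All cut coordinates (distinct, sorted): [3, 8, 18, 36, 50, 67, 76, 87, 91, 102, 112, 124, 144, 154, 170, 185, 194, 208, 221, 225]

Fragments:
  3→8: 5 bp
  8→18: 10 bp
  18→36: 18 bp
  36→50: 14 bp
  50→67: 17 bp
  67→76: 9 bp
  76→87: 11 bp
  87→91: 4 bp
  91→102: 11 bp
  102→112: 10 bp
  112→124: 12 bp
  124→144: 20 bp
  144→154: 10 bp
  154→170: 16 bp
  170→185: 15 bp
  185→194: 9 bp
  194→208: 14 bp
  208→221: 13 bp
  221→225: 4 bp
  225→3 (wrap): 233-225+3 = 11 bp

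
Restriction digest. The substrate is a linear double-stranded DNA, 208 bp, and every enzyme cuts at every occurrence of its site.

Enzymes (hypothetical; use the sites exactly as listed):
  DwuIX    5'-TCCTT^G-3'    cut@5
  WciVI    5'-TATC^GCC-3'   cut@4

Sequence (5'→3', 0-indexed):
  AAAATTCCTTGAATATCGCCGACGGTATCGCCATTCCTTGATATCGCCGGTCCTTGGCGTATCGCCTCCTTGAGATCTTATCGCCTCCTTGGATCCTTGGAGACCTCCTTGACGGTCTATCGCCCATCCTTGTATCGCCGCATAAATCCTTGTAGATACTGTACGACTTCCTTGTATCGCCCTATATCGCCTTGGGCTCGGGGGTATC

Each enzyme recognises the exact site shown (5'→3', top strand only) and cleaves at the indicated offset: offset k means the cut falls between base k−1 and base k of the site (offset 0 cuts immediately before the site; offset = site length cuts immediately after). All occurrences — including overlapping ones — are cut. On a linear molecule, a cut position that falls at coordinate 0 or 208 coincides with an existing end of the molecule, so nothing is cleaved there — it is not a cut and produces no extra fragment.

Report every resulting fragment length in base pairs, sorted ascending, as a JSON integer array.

Per-enzyme occurrences:
  DwuIX TCCTTG/5: at [5, 34, 50, 66, 85, 93, 105, 126, 146, 168] ⇒ [10, 39, 55, 71, 90, 98, 110, 131, 151, 173]
  WciVI TATCGCC/4: at [13, 25, 41, 59, 78, 117, 132, 174, 184] ⇒ [17, 29, 45, 63, 82, 121, 136, 178, 188]

All cut coordinates (distinct, sorted): [10, 17, 29, 39, 45, 55, 63, 71, 82, 90, 98, 110, 121, 131, 136, 151, 173, 178, 188]

Fragment lengths:
  [0,10): 10 bp
  [10,17): 7 bp
  [17,29): 12 bp
  [29,39): 10 bp
  [39,45): 6 bp
  [45,55): 10 bp
  [55,63): 8 bp
  [63,71): 8 bp
  [71,82): 11 bp
  [82,90): 8 bp
  [90,98): 8 bp
  [98,110): 12 bp
  [110,121): 11 bp
  [121,131): 10 bp
  [131,136): 5 bp
  [136,151): 15 bp
  [151,173): 22 bp
  [173,178): 5 bp
  [178,188): 10 bp
  [188,208): 20 bp

[5,5,6,7,8,8,8,8,10,10,10,10,10,11,11,12,12,15,20,22]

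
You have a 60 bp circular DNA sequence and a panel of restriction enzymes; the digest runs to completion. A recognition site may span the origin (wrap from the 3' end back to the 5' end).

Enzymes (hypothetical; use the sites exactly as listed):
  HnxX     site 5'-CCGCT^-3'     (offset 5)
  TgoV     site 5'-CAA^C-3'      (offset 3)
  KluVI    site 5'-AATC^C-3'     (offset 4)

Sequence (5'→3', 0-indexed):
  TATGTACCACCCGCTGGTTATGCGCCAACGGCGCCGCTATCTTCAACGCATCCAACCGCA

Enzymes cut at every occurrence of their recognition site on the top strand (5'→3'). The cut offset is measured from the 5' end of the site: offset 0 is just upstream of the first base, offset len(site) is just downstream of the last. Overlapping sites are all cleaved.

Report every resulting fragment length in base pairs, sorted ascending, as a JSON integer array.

Site scan:
  HnxX CCGCT/5: at [10, 33] ⇒ [15, 38]
  TgoV CAAC/3: at [25, 43, 52] ⇒ [28, 46, 55]
  KluVI (AATCC, off=4): no sites

All cut coordinates (distinct, sorted): [15, 28, 38, 46, 55]

Fragment lengths:
  15→28: 13 bp
  28→38: 10 bp
  38→46: 8 bp
  46→55: 9 bp
  55→15 (wrap): 60-55+15 = 20 bp

[8,9,10,13,20]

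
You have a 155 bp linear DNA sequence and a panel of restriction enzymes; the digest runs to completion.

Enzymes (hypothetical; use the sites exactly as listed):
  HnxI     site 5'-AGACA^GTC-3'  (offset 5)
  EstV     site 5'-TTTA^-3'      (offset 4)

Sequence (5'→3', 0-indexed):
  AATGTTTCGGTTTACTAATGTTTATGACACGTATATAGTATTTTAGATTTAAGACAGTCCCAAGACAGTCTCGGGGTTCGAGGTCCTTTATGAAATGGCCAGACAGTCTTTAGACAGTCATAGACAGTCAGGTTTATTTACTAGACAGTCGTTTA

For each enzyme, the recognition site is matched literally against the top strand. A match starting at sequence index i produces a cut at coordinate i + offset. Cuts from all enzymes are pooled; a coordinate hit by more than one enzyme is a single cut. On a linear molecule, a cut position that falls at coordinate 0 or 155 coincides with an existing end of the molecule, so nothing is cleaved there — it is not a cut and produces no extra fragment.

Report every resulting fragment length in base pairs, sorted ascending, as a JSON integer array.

Scan for sites:
  HnxI AGACAGTC/5: at [51, 62, 100, 111, 121, 142] ⇒ [56, 67, 105, 116, 126, 147]
  EstV TTTA/4: at [10, 20, 41, 47, 86, 108, 132, 136, 151] ⇒ [14, 24, 45, 51, 90, 112, 136, 140] (position 155 is a terminus of the linear molecule — no cut)

All cut coordinates (distinct, sorted): [14, 24, 45, 51, 56, 67, 90, 105, 112, 116, 126, 136, 140, 147]

Fragment lengths:
  [0,14): 14 bp
  [14,24): 10 bp
  [24,45): 21 bp
  [45,51): 6 bp
  [51,56): 5 bp
  [56,67): 11 bp
  [67,90): 23 bp
  [90,105): 15 bp
  [105,112): 7 bp
  [112,116): 4 bp
  [116,126): 10 bp
  [126,136): 10 bp
  [136,140): 4 bp
  [140,147): 7 bp
  [147,155): 8 bp

[4,4,5,6,7,7,8,10,10,10,11,14,15,21,23]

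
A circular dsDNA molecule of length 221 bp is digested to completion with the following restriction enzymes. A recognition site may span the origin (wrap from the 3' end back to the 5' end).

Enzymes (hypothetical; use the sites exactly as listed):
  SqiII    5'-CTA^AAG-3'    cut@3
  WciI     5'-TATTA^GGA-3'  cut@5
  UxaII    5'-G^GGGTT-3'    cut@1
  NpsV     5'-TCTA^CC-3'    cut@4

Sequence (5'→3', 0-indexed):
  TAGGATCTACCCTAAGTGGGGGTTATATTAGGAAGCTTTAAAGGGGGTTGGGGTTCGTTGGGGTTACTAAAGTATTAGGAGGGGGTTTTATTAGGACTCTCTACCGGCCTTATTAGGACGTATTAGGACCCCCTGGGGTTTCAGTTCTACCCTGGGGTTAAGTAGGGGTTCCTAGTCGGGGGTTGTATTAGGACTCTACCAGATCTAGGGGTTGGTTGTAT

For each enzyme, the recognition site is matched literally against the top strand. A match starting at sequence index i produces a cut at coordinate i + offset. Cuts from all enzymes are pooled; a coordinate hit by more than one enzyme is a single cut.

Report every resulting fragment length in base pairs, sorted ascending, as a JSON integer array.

[5,5,6,7,8,8,9,10,10,10,10,10,10,11,11,11,11,12,14,14,14,15]

Site scan:
  SqiII (CTAAAG, off=3): starts [66] → cuts [69]
  WciI (TATTAGGA, off=5): starts [25, 72, 88, 110, 120, 185, 218] → cuts [2, 30, 77, 93, 115, 125, 190]
  UxaII (GGGGTT, off=1): starts [18, 43, 49, 59, 81, 134, 153, 164, 178, 207] → cuts [19, 44, 50, 60, 82, 135, 154, 165, 179, 208]
  NpsV (TCTACC, off=4): starts [5, 99, 145, 194] → cuts [9, 103, 149, 198]

All cut coordinates (distinct, sorted): [2, 9, 19, 30, 44, 50, 60, 69, 77, 82, 93, 103, 115, 125, 135, 149, 154, 165, 179, 190, 198, 208]

Fragments:
  2→9: 7 bp
  9→19: 10 bp
  19→30: 11 bp
  30→44: 14 bp
  44→50: 6 bp
  50→60: 10 bp
  60→69: 9 bp
  69→77: 8 bp
  77→82: 5 bp
  82→93: 11 bp
  93→103: 10 bp
  103→115: 12 bp
  115→125: 10 bp
  125→135: 10 bp
  135→149: 14 bp
  149→154: 5 bp
  154→165: 11 bp
  165→179: 14 bp
  179→190: 11 bp
  190→198: 8 bp
  198→208: 10 bp
  208→2 (wrap): 221-208+2 = 15 bp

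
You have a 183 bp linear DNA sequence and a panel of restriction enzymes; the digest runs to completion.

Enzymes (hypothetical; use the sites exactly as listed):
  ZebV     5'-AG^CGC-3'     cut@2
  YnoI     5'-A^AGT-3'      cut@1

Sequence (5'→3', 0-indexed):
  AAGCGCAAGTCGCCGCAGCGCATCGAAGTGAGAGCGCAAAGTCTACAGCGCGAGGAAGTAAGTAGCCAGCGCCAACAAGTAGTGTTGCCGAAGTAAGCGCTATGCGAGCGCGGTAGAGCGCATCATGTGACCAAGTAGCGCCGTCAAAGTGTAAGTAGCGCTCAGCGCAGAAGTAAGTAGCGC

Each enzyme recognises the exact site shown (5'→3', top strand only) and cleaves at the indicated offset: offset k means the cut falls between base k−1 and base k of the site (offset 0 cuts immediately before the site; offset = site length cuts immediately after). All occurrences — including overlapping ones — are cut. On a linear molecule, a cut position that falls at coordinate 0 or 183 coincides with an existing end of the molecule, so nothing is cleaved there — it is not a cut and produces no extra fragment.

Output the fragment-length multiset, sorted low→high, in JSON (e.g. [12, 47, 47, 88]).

[3,3,4,4,4,5,5,5,5,6,6,6,7,8,8,8,8,9,9,9,10,11,11,14,15]

Site scan:
  ZebV AGCGC/2: at [1, 16, 32, 46, 67, 95, 106, 116, 136, 156, 163, 178] ⇒ [3, 18, 34, 48, 69, 97, 108, 118, 138, 158, 165, 180]
  YnoI AAGT/1: at [6, 25, 38, 55, 59, 76, 90, 132, 146, 152, 170, 174] ⇒ [7, 26, 39, 56, 60, 77, 91, 133, 147, 153, 171, 175]

All cut coordinates (distinct, sorted): [3, 7, 18, 26, 34, 39, 48, 56, 60, 69, 77, 91, 97, 108, 118, 133, 138, 147, 153, 158, 165, 171, 175, 180]

Fragment lengths:
  [0,3): 3 bp
  [3,7): 4 bp
  [7,18): 11 bp
  [18,26): 8 bp
  [26,34): 8 bp
  [34,39): 5 bp
  [39,48): 9 bp
  [48,56): 8 bp
  [56,60): 4 bp
  [60,69): 9 bp
  [69,77): 8 bp
  [77,91): 14 bp
  [91,97): 6 bp
  [97,108): 11 bp
  [108,118): 10 bp
  [118,133): 15 bp
  [133,138): 5 bp
  [138,147): 9 bp
  [147,153): 6 bp
  [153,158): 5 bp
  [158,165): 7 bp
  [165,171): 6 bp
  [171,175): 4 bp
  [175,180): 5 bp
  [180,183): 3 bp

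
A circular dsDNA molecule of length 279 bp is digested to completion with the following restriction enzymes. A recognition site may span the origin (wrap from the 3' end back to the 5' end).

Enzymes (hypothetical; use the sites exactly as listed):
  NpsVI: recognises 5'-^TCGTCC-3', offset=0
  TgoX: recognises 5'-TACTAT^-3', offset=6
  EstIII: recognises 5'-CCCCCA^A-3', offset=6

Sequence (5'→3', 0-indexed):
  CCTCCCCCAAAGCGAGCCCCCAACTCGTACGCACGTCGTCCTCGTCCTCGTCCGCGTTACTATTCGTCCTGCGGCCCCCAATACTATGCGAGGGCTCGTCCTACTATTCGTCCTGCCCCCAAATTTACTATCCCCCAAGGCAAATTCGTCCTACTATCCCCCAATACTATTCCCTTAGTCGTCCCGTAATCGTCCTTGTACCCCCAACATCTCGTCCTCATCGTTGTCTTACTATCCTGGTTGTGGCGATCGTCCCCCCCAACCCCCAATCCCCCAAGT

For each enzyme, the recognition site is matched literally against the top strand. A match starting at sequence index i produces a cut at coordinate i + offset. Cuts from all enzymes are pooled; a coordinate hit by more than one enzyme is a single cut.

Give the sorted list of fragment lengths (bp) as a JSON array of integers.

[5,6,6,6,6,7,7,7,8,8,8,8,10,11,12,12,12,12,13,13,14,14,16,17,17,24]

Scan for sites:
  NpsVI (TCGTCC, off=0): starts [35, 41, 47, 63, 95, 107, 145, 178, 189, 211, 249] → cuts [35, 41, 47, 63, 95, 107, 145, 178, 189, 211, 249]
  TgoX (TACTAT, off=6): starts [57, 81, 101, 125, 151, 164, 229] → cuts [63, 87, 107, 131, 157, 170, 235]
  EstIII (CCCCCAA, off=6): starts [3, 16, 74, 115, 131, 157, 200, 255, 262, 270] → cuts [9, 22, 80, 121, 137, 163, 206, 261, 268, 276]

All cut coordinates (distinct, sorted): [9, 22, 35, 41, 47, 63, 80, 87, 95, 107, 121, 131, 137, 145, 157, 163, 170, 178, 189, 206, 211, 235, 249, 261, 268, 276]

Fragment lengths:
  9→22: 13 bp
  22→35: 13 bp
  35→41: 6 bp
  41→47: 6 bp
  47→63: 16 bp
  63→80: 17 bp
  80→87: 7 bp
  87→95: 8 bp
  95→107: 12 bp
  107→121: 14 bp
  121→131: 10 bp
  131→137: 6 bp
  137→145: 8 bp
  145→157: 12 bp
  157→163: 6 bp
  163→170: 7 bp
  170→178: 8 bp
  178→189: 11 bp
  189→206: 17 bp
  206→211: 5 bp
  211→235: 24 bp
  235→249: 14 bp
  249→261: 12 bp
  261→268: 7 bp
  268→276: 8 bp
  276→9 (wrap): 279-276+9 = 12 bp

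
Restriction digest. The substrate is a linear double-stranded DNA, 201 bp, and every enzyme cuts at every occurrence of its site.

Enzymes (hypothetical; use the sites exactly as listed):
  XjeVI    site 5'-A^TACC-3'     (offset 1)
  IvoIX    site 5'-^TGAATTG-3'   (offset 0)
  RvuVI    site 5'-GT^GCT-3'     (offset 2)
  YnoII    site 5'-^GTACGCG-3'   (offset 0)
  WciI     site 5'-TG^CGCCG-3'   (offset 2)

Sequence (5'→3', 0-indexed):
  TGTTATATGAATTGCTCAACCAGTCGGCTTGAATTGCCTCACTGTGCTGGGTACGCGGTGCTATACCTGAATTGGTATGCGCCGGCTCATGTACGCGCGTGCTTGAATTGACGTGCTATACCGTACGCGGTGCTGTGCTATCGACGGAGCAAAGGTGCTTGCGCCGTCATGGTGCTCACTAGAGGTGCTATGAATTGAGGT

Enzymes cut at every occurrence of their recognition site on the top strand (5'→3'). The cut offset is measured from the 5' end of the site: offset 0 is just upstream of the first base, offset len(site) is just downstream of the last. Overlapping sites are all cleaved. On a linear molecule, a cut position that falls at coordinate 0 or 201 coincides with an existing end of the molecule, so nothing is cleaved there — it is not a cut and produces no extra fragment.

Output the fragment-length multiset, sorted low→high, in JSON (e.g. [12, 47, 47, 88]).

[3,4,4,4,4,4,5,5,5,7,9,9,10,11,11,11,12,12,13,16,20,22]

Scan for sites:
  XjeVI ATACC/1: at [62, 117] ⇒ [63, 118]
  IvoIX TGAATTG/0: at [7, 29, 67, 103, 190] ⇒ [7, 29, 67, 103, 190]
  RvuVI GTGCT/2: at [43, 57, 98, 112, 129, 134, 154, 171, 184] ⇒ [45, 59, 100, 114, 131, 136, 156, 173, 186]
  YnoII GTACGCG/0: at [50, 90, 122] ⇒ [50, 90, 122]
  WciI TGCGCCG/2: at [77, 159] ⇒ [79, 161]

All cut coordinates (distinct, sorted): [7, 29, 45, 50, 59, 63, 67, 79, 90, 100, 103, 114, 118, 122, 131, 136, 156, 161, 173, 186, 190]

Fragment lengths:
  [0,7): 7 bp
  [7,29): 22 bp
  [29,45): 16 bp
  [45,50): 5 bp
  [50,59): 9 bp
  [59,63): 4 bp
  [63,67): 4 bp
  [67,79): 12 bp
  [79,90): 11 bp
  [90,100): 10 bp
  [100,103): 3 bp
  [103,114): 11 bp
  [114,118): 4 bp
  [118,122): 4 bp
  [122,131): 9 bp
  [131,136): 5 bp
  [136,156): 20 bp
  [156,161): 5 bp
  [161,173): 12 bp
  [173,186): 13 bp
  [186,190): 4 bp
  [190,201): 11 bp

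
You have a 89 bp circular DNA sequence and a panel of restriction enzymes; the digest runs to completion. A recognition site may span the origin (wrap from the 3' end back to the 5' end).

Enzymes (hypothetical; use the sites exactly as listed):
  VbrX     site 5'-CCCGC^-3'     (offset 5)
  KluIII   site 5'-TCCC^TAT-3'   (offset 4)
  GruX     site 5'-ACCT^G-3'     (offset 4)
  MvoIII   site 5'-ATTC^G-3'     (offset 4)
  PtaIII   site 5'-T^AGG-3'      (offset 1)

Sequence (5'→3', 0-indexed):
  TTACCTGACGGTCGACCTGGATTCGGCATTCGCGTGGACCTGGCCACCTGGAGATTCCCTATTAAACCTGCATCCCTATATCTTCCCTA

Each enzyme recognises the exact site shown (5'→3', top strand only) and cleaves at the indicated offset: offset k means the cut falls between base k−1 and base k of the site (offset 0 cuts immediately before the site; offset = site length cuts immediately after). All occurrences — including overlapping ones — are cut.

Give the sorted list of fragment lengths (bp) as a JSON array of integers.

Scan for sites:
  VbrX (CCCGC, off=5): no sites
  KluIII (TCCCTAT, off=4): starts [55, 72, 83] → cuts [59, 76, 87]
  GruX (ACCTG, off=4): starts [2, 14, 37, 45, 65] → cuts [6, 18, 41, 49, 69]
  MvoIII (ATTCG, off=4): starts [20, 27] → cuts [24, 31]
  PtaIII (TAGG, off=1): no sites

Pooled cuts: [6, 18, 24, 31, 41, 49, 59, 69, 76, 87]

Fragments:
  6→18: 12 bp
  18→24: 6 bp
  24→31: 7 bp
  31→41: 10 bp
  41→49: 8 bp
  49→59: 10 bp
  59→69: 10 bp
  69→76: 7 bp
  76→87: 11 bp
  87→6 (wrap): 89-87+6 = 8 bp

[6,7,7,8,8,10,10,10,11,12]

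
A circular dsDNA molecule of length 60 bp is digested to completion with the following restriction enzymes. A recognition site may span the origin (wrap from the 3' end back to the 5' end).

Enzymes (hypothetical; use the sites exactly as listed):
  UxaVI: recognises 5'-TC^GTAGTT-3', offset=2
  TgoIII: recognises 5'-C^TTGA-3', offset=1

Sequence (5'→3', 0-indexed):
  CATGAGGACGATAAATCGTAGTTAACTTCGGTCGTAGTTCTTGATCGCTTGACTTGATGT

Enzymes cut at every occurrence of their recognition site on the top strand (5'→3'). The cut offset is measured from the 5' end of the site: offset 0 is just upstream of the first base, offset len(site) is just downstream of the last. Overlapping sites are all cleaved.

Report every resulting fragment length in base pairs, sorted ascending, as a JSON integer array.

Scan for sites:
  UxaVI TCGTAGTT/2: at [15, 31] ⇒ [17, 33]
  TgoIII CTTGA/1: at [39, 47, 52] ⇒ [40, 48, 53]

All cut coordinates (distinct, sorted): [17, 33, 40, 48, 53]

Fragment lengths:
  17→33: 16 bp
  33→40: 7 bp
  40→48: 8 bp
  48→53: 5 bp
  53→17 (wrap): 60-53+17 = 24 bp

[5,7,8,16,24]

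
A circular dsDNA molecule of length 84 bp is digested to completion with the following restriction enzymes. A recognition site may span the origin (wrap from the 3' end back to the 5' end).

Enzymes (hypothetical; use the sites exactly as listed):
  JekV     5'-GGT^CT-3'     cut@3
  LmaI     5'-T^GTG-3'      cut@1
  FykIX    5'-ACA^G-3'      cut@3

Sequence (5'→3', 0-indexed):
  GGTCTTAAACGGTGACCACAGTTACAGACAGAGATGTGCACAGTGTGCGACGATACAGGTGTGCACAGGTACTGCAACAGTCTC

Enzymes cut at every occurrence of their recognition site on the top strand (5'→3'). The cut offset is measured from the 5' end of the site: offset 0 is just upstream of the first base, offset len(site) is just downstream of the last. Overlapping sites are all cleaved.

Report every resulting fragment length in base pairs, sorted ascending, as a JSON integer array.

Scan for sites:
  JekV GGTCT/3: at [0] ⇒ [3]
  LmaI TGTG/1: at [34, 43, 59] ⇒ [35, 44, 60]
  FykIX ACAG/3: at [17, 23, 27, 39, 54, 64, 76] ⇒ [20, 26, 30, 42, 57, 67, 79]

Pooled cuts: [3, 20, 26, 30, 35, 42, 44, 57, 60, 67, 79]

Fragment lengths:
  3→20: 17 bp
  20→26: 6 bp
  26→30: 4 bp
  30→35: 5 bp
  35→42: 7 bp
  42→44: 2 bp
  44→57: 13 bp
  57→60: 3 bp
  60→67: 7 bp
  67→79: 12 bp
  79→3 (wrap): 84-79+3 = 8 bp

[2,3,4,5,6,7,7,8,12,13,17]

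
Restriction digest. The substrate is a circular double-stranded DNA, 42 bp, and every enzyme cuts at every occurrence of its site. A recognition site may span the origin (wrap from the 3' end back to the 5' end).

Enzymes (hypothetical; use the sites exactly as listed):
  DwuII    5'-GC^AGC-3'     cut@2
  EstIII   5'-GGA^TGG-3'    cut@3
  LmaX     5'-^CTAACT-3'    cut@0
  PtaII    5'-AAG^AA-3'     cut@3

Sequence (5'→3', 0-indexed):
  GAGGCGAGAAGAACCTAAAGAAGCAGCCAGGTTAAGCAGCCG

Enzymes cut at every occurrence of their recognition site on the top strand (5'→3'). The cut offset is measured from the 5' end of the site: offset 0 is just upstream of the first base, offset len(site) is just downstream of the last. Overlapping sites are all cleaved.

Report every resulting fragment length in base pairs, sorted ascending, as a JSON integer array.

Scan for sites:
  DwuII (GCAGC, off=2): starts [22, 35] → cuts [24, 37]
  EstIII (GGATGG, off=3): no sites
  LmaX (CTAACT, off=0): no sites
  PtaII (AAGAA, off=3): starts [8, 17] → cuts [11, 20]

Pooled cuts: [11, 20, 24, 37]

Fragment lengths:
  11→20: 9 bp
  20→24: 4 bp
  24→37: 13 bp
  37→11 (wrap): 42-37+11 = 16 bp

[4,9,13,16]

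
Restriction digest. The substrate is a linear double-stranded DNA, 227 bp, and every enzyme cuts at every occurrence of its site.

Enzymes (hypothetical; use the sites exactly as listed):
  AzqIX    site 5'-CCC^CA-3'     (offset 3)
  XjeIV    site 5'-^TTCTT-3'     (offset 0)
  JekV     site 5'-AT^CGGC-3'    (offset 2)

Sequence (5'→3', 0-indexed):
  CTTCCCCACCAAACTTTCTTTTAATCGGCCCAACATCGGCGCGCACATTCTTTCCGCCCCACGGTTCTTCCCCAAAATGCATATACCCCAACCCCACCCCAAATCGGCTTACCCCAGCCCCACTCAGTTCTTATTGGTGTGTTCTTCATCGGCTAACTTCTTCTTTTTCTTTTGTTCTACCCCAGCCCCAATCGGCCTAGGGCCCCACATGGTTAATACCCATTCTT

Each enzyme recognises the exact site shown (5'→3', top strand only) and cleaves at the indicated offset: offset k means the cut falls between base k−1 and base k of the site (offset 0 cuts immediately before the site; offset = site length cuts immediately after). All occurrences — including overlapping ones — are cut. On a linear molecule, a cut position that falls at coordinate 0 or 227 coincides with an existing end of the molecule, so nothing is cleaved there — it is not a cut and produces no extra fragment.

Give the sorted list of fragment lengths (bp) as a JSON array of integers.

[3,4,5,5,5,5,6,6,6,6,6,7,8,8,8,9,10,10,11,11,12,13,14,16,16,17]

Site scan:
  AzqIX CCCCA/3: at [3, 56, 69, 85, 91, 96, 111, 117, 179, 185, 202] ⇒ [6, 59, 72, 88, 94, 99, 114, 120, 182, 188, 205]
  XjeIV TTCTT/0: at [15, 47, 64, 127, 141, 157, 160, 166, 222] ⇒ [15, 47, 64, 127, 141, 157, 160, 166, 222]
  JekV ATCGGC/2: at [23, 34, 102, 147, 190] ⇒ [25, 36, 104, 149, 192]

Pooled cuts: [6, 15, 25, 36, 47, 59, 64, 72, 88, 94, 99, 104, 114, 120, 127, 141, 149, 157, 160, 166, 182, 188, 192, 205, 222]

Fragments:
  [0,6): 6 bp
  [6,15): 9 bp
  [15,25): 10 bp
  [25,36): 11 bp
  [36,47): 11 bp
  [47,59): 12 bp
  [59,64): 5 bp
  [64,72): 8 bp
  [72,88): 16 bp
  [88,94): 6 bp
  [94,99): 5 bp
  [99,104): 5 bp
  [104,114): 10 bp
  [114,120): 6 bp
  [120,127): 7 bp
  [127,141): 14 bp
  [141,149): 8 bp
  [149,157): 8 bp
  [157,160): 3 bp
  [160,166): 6 bp
  [166,182): 16 bp
  [182,188): 6 bp
  [188,192): 4 bp
  [192,205): 13 bp
  [205,222): 17 bp
  [222,227): 5 bp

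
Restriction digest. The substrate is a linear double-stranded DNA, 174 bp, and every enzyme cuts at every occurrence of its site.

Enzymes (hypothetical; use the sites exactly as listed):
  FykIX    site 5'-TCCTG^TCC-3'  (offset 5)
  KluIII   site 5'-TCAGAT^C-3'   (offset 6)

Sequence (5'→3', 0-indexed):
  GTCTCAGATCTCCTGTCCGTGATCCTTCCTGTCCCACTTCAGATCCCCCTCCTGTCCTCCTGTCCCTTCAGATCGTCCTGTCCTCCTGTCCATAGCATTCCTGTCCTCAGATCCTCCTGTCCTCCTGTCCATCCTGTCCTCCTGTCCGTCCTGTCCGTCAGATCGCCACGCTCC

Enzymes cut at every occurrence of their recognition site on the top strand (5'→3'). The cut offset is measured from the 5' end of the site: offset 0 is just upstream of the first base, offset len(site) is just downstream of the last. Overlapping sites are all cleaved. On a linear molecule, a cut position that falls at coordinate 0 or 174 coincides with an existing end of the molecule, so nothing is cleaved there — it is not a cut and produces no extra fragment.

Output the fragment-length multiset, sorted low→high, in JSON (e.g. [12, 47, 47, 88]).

Scan for sites:
  FykIX (TCCTGTCC, off=5): starts [10, 26, 49, 57, 75, 83, 98, 114, 122, 131, 139, 148] → cuts [15, 31, 54, 62, 80, 88, 103, 119, 127, 136, 144, 153]
  KluIII (TCAGATC, off=6): starts [3, 38, 67, 106, 157] → cuts [9, 44, 73, 112, 163]

All cut coordinates (distinct, sorted): [9, 15, 31, 44, 54, 62, 73, 80, 88, 103, 112, 119, 127, 136, 144, 153, 163]

Fragment lengths:
  [0,9): 9 bp
  [9,15): 6 bp
  [15,31): 16 bp
  [31,44): 13 bp
  [44,54): 10 bp
  [54,62): 8 bp
  [62,73): 11 bp
  [73,80): 7 bp
  [80,88): 8 bp
  [88,103): 15 bp
  [103,112): 9 bp
  [112,119): 7 bp
  [119,127): 8 bp
  [127,136): 9 bp
  [136,144): 8 bp
  [144,153): 9 bp
  [153,163): 10 bp
  [163,174): 11 bp

[6,7,7,8,8,8,8,9,9,9,9,10,10,11,11,13,15,16]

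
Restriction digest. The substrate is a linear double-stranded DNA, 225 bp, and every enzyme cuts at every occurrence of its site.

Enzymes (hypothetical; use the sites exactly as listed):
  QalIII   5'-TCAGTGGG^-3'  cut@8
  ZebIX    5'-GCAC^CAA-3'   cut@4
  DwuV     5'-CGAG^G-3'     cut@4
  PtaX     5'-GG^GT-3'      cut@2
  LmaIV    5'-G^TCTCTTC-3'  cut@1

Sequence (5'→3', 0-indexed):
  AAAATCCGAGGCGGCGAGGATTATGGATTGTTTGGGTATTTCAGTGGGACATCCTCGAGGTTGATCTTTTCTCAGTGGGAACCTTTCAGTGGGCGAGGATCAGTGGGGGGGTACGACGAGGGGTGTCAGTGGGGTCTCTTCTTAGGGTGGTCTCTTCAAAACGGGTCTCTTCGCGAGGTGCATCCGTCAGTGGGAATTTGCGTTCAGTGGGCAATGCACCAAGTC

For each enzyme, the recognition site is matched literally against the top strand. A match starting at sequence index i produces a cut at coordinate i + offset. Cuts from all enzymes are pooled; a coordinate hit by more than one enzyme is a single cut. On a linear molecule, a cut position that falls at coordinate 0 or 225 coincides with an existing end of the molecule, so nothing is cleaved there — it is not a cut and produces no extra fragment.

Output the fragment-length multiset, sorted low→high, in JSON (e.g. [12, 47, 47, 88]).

[1,1,2,3,4,4,6,8,8,10,10,10,11,11,12,12,13,14,14,17,17,17,20]

Per-enzyme occurrences:
  QalIII (TCAGTGGG, off=8): starts [40, 71, 85, 99, 125, 186, 203] → cuts [48, 79, 93, 107, 133, 194, 211]
  ZebIX (GCACCAA, off=4): starts [215] → cuts [219]
  DwuV (CGAGG, off=4): starts [6, 14, 55, 93, 116, 173] → cuts [10, 18, 59, 97, 120, 177]
  PtaX (GGGT, off=2): starts [33, 108, 120, 131, 144, 162] → cuts [35, 110, 122, 133, 146, 164]
  LmaIV (GTCTCTTC, off=1): starts [133, 149, 164] → cuts [134, 150, 165]

All cut coordinates (distinct, sorted): [10, 18, 35, 48, 59, 79, 93, 97, 107, 110, 120, 122, 133, 134, 146, 150, 164, 165, 177, 194, 211, 219]

Fragments:
  [0,10): 10 bp
  [10,18): 8 bp
  [18,35): 17 bp
  [35,48): 13 bp
  [48,59): 11 bp
  [59,79): 20 bp
  [79,93): 14 bp
  [93,97): 4 bp
  [97,107): 10 bp
  [107,110): 3 bp
  [110,120): 10 bp
  [120,122): 2 bp
  [122,133): 11 bp
  [133,134): 1 bp
  [134,146): 12 bp
  [146,150): 4 bp
  [150,164): 14 bp
  [164,165): 1 bp
  [165,177): 12 bp
  [177,194): 17 bp
  [194,211): 17 bp
  [211,219): 8 bp
  [219,225): 6 bp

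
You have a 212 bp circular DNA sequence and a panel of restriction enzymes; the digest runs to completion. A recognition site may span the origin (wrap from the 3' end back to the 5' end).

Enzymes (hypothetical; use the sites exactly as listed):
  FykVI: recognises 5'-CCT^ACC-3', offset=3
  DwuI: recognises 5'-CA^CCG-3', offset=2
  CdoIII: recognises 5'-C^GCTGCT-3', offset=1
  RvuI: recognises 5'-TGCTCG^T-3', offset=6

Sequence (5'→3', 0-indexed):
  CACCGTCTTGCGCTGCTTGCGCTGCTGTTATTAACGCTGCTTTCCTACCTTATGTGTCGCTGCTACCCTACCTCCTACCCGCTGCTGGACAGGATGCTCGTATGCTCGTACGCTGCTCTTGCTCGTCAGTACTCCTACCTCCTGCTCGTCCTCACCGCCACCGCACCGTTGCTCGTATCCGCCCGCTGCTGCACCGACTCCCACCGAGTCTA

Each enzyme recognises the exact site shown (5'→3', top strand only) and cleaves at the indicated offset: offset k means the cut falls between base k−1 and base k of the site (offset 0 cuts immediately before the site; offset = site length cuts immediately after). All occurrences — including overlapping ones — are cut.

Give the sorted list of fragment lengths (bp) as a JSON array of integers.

Scan for sites:
  FykVI (CCTACC, off=3): starts [43, 66, 73, 133] → cuts [46, 69, 76, 136]
  DwuI (CACCG, off=2): starts [0, 152, 158, 163, 191, 201] → cuts [2, 154, 160, 165, 193, 203]
  CdoIII (CGCTGCT, off=1): starts [10, 19, 34, 57, 79, 110, 183] → cuts [11, 20, 35, 58, 80, 111, 184]
  RvuI (TGCTCGT, off=6): starts [94, 102, 119, 142, 169] → cuts [100, 108, 125, 148, 175]

Pooled cuts: [2, 11, 20, 35, 46, 58, 69, 76, 80, 100, 108, 111, 125, 136, 148, 154, 160, 165, 175, 184, 193, 203]

Fragments:
  2→11: 9 bp
  11→20: 9 bp
  20→35: 15 bp
  35→46: 11 bp
  46→58: 12 bp
  58→69: 11 bp
  69→76: 7 bp
  76→80: 4 bp
  80→100: 20 bp
  100→108: 8 bp
  108→111: 3 bp
  111→125: 14 bp
  125→136: 11 bp
  136→148: 12 bp
  148→154: 6 bp
  154→160: 6 bp
  160→165: 5 bp
  165→175: 10 bp
  175→184: 9 bp
  184→193: 9 bp
  193→203: 10 bp
  203→2 (wrap): 212-203+2 = 11 bp

[3,4,5,6,6,7,8,9,9,9,9,10,10,11,11,11,11,12,12,14,15,20]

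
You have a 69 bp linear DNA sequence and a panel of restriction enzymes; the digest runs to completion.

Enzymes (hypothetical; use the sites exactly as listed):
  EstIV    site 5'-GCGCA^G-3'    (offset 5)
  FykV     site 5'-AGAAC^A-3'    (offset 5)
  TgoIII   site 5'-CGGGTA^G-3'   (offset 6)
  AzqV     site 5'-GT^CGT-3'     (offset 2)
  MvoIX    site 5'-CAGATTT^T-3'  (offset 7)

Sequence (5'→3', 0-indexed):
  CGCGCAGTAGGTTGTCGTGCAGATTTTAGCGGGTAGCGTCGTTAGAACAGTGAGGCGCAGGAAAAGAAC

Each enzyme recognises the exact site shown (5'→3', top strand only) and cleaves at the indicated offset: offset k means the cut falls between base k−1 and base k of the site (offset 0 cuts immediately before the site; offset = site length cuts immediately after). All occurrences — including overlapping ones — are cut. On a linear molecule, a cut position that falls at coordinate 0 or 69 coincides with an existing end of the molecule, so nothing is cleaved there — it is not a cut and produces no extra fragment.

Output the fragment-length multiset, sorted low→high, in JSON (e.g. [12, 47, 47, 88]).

[4,6,9,9,9,10,11,11]

Per-enzyme occurrences:
  EstIV GCGCAG/5: at [1, 54] ⇒ [6, 59]
  FykV AGAACA/5: at [43] ⇒ [48]
  TgoIII CGGGTAG/6: at [29] ⇒ [35]
  AzqV GTCGT/2: at [13, 37] ⇒ [15, 39]
  MvoIX CAGATTTT/7: at [19] ⇒ [26]

Pooled cuts: [6, 15, 26, 35, 39, 48, 59]

Fragment lengths:
  [0,6): 6 bp
  [6,15): 9 bp
  [15,26): 11 bp
  [26,35): 9 bp
  [35,39): 4 bp
  [39,48): 9 bp
  [48,59): 11 bp
  [59,69): 10 bp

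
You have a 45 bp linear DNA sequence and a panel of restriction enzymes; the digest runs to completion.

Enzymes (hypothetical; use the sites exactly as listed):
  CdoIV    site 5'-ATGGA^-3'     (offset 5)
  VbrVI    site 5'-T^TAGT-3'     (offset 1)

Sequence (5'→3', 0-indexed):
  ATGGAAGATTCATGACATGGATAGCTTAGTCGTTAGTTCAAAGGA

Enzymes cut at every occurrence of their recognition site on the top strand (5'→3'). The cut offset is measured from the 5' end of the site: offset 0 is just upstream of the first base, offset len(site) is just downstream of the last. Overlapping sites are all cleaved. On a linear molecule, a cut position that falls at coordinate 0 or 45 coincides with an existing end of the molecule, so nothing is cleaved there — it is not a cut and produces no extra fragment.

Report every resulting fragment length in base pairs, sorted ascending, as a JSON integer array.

Scan for sites:
  CdoIV (ATGGA, off=5): starts [0, 16] → cuts [5, 21]
  VbrVI (TTAGT, off=1): starts [25, 32] → cuts [26, 33]

Pooled cuts: [5, 21, 26, 33]

Fragments:
  [0,5): 5 bp
  [5,21): 16 bp
  [21,26): 5 bp
  [26,33): 7 bp
  [33,45): 12 bp

[5,5,7,12,16]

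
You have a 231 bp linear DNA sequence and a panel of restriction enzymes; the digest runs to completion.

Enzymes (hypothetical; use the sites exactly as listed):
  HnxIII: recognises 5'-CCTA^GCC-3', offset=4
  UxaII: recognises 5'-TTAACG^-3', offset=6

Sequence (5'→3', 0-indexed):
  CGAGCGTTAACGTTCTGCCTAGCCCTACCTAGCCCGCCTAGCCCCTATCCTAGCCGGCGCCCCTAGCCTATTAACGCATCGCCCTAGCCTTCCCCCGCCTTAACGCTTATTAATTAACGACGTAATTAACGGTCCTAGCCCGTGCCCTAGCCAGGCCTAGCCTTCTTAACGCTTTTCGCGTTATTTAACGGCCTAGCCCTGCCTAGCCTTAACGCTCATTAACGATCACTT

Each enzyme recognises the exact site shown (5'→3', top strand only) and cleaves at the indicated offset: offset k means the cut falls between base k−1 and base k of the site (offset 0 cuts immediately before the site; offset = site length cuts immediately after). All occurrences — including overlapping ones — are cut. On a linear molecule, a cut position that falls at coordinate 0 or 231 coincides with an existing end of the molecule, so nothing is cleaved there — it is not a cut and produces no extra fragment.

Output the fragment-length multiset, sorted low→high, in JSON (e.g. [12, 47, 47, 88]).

Site scan:
  HnxIII (CCTAGCC, off=4): starts [17, 27, 36, 48, 61, 82, 133, 145, 155, 191, 201] → cuts [21, 31, 40, 52, 65, 86, 137, 149, 159, 195, 205]
  UxaII (TTAACG, off=6): starts [6, 70, 99, 113, 125, 165, 184, 208, 218] → cuts [12, 76, 105, 119, 131, 171, 190, 214, 224]

Pooled cuts: [12, 21, 31, 40, 52, 65, 76, 86, 105, 119, 131, 137, 149, 159, 171, 190, 195, 205, 214, 224]

Fragment lengths:
  [0,12): 12 bp
  [12,21): 9 bp
  [21,31): 10 bp
  [31,40): 9 bp
  [40,52): 12 bp
  [52,65): 13 bp
  [65,76): 11 bp
  [76,86): 10 bp
  [86,105): 19 bp
  [105,119): 14 bp
  [119,131): 12 bp
  [131,137): 6 bp
  [137,149): 12 bp
  [149,159): 10 bp
  [159,171): 12 bp
  [171,190): 19 bp
  [190,195): 5 bp
  [195,205): 10 bp
  [205,214): 9 bp
  [214,224): 10 bp
  [224,231): 7 bp

[5,6,7,9,9,9,10,10,10,10,10,11,12,12,12,12,12,13,14,19,19]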